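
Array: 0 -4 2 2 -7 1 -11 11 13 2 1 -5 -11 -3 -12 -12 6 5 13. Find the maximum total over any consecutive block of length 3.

0 -4 2 → sum -2
-4 2 2 → sum 0
2 2 -7 → sum -3
2 -7 1 → sum -4
-7 1 -11 → sum -17
1 -11 11 → sum 1
-11 11 13 → sum 13
11 13 2 → sum 26
13 2 1 → sum 16
2 1 -5 → sum -2
1 -5 -11 → sum -15
-5 -11 -3 → sum -19
-11 -3 -12 → sum -26
-3 -12 -12 → sum -27
-12 -12 6 → sum -18
-12 6 5 → sum -1
6 5 13 → sum 24
Maximum of these is 26.

26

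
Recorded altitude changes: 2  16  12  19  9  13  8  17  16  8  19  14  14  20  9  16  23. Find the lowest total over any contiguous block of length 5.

58

[2, 16, 12, 19, 9] → sum 58
[16, 12, 19, 9, 13] → sum 69
[12, 19, 9, 13, 8] → sum 61
[19, 9, 13, 8, 17] → sum 66
[9, 13, 8, 17, 16] → sum 63
[13, 8, 17, 16, 8] → sum 62
[8, 17, 16, 8, 19] → sum 68
[17, 16, 8, 19, 14] → sum 74
[16, 8, 19, 14, 14] → sum 71
[8, 19, 14, 14, 20] → sum 75
[19, 14, 14, 20, 9] → sum 76
[14, 14, 20, 9, 16] → sum 73
[14, 20, 9, 16, 23] → sum 82
Lowest of these is 58.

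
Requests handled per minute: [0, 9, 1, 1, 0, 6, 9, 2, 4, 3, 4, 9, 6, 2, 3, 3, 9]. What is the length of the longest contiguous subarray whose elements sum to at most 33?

9

add 0: [0] sum 0, len 1
add 9: [0, 9] sum 9, len 2
add 1: [0, 9, 1] sum 10, len 3
add 1: [0, 9, 1, 1] sum 11, len 4
add 0: [0, 9, 1, 1, 0] sum 11, len 5
add 6: [0, 9, 1, 1, 0, 6] sum 17, len 6
add 9: [0, 9, 1, 1, 0, 6, 9] sum 26, len 7
add 2: [0, 9, 1, 1, 0, 6, 9, 2] sum 28, len 8
add 4: [0, 9, 1, 1, 0, 6, 9, 2, 4] sum 32, len 9
add 3: [1, 1, 0, 6, 9, 2, 4, 3] sum 26, len 8
add 4: [1, 1, 0, 6, 9, 2, 4, 3, 4] sum 30, len 9
add 9: [9, 2, 4, 3, 4, 9] sum 31, len 6
add 6: [2, 4, 3, 4, 9, 6] sum 28, len 6
add 2: [2, 4, 3, 4, 9, 6, 2] sum 30, len 7
add 3: [2, 4, 3, 4, 9, 6, 2, 3] sum 33, len 8
add 3: [3, 4, 9, 6, 2, 3, 3] sum 30, len 7
add 9: [9, 6, 2, 3, 3, 9] sum 32, len 6
Longest length seen: 9.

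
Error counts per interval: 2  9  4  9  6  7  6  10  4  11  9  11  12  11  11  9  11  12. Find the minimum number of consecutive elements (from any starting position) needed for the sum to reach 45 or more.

4

add 2: running sum 2 < 45
add 9: running sum 11 < 45
add 4: running sum 15 < 45
add 9: running sum 24 < 45
add 6: running sum 30 < 45
add 7: running sum 37 < 45
add 6: running sum 43 < 45
add 10: shortest ending here [9, 4, 9, 6, 7, 6, 10] sum 51, len 7
add 4: shortest ending here [4, 9, 6, 7, 6, 10, 4] sum 46, len 7
add 11: shortest ending here [9, 6, 7, 6, 10, 4, 11] sum 53, len 7
add 9: shortest ending here [7, 6, 10, 4, 11, 9] sum 47, len 6
add 11: shortest ending here [10, 4, 11, 9, 11] sum 45, len 5
add 12: shortest ending here [4, 11, 9, 11, 12] sum 47, len 5
add 11: shortest ending here [11, 9, 11, 12, 11] sum 54, len 5
add 11: shortest ending here [11, 12, 11, 11] sum 45, len 4
add 9: shortest ending here [11, 12, 11, 11, 9] sum 54, len 5
add 11: shortest ending here [12, 11, 11, 9, 11] sum 54, len 5
add 12: shortest ending here [11, 11, 9, 11, 12] sum 54, len 5
Shortest qualifying length: 4.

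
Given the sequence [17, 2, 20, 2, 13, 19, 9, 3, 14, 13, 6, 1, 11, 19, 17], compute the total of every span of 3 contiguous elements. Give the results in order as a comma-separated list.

[17, 2, 20] → sum 39
[2, 20, 2] → sum 24
[20, 2, 13] → sum 35
[2, 13, 19] → sum 34
[13, 19, 9] → sum 41
[19, 9, 3] → sum 31
[9, 3, 14] → sum 26
[3, 14, 13] → sum 30
[14, 13, 6] → sum 33
[13, 6, 1] → sum 20
[6, 1, 11] → sum 18
[1, 11, 19] → sum 31
[11, 19, 17] → sum 47

39, 24, 35, 34, 41, 31, 26, 30, 33, 20, 18, 31, 47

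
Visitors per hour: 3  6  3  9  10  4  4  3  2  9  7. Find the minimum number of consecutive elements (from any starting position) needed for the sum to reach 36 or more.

add 3: running sum 3 < 36
add 6: running sum 9 < 36
add 3: running sum 12 < 36
add 9: running sum 21 < 36
add 10: running sum 31 < 36
add 4: running sum 35 < 36
add 4: shortest ending here [6, 3, 9, 10, 4, 4] sum 36, len 6
add 3: shortest ending here [6, 3, 9, 10, 4, 4, 3] sum 39, len 7
add 2: shortest ending here [6, 3, 9, 10, 4, 4, 3, 2] sum 41, len 8
add 9: shortest ending here [9, 10, 4, 4, 3, 2, 9] sum 41, len 7
add 7: shortest ending here [10, 4, 4, 3, 2, 9, 7] sum 39, len 7
Shortest qualifying length: 6.

6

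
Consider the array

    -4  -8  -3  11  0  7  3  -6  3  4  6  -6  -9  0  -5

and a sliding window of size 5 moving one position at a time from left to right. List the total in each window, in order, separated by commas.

-4 -8 -3 11 0 → sum -4
-8 -3 11 0 7 → sum 7
-3 11 0 7 3 → sum 18
11 0 7 3 -6 → sum 15
0 7 3 -6 3 → sum 7
7 3 -6 3 4 → sum 11
3 -6 3 4 6 → sum 10
-6 3 4 6 -6 → sum 1
3 4 6 -6 -9 → sum -2
4 6 -6 -9 0 → sum -5
6 -6 -9 0 -5 → sum -14

-4, 7, 18, 15, 7, 11, 10, 1, -2, -5, -14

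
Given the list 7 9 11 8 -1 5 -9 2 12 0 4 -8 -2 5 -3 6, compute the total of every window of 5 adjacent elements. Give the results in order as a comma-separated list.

34, 32, 14, 5, 9, 10, 9, 10, 6, -1, -4, -2

[7, 9, 11, 8, -1] → sum 34
[9, 11, 8, -1, 5] → sum 32
[11, 8, -1, 5, -9] → sum 14
[8, -1, 5, -9, 2] → sum 5
[-1, 5, -9, 2, 12] → sum 9
[5, -9, 2, 12, 0] → sum 10
[-9, 2, 12, 0, 4] → sum 9
[2, 12, 0, 4, -8] → sum 10
[12, 0, 4, -8, -2] → sum 6
[0, 4, -8, -2, 5] → sum -1
[4, -8, -2, 5, -3] → sum -4
[-8, -2, 5, -3, 6] → sum -2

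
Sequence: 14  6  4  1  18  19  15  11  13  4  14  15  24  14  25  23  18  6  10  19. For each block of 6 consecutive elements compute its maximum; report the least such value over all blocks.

15

14 6 4 1 18 19 → max 19
6 4 1 18 19 15 → max 19
4 1 18 19 15 11 → max 19
1 18 19 15 11 13 → max 19
18 19 15 11 13 4 → max 19
19 15 11 13 4 14 → max 19
15 11 13 4 14 15 → max 15
11 13 4 14 15 24 → max 24
13 4 14 15 24 14 → max 24
4 14 15 24 14 25 → max 25
14 15 24 14 25 23 → max 25
15 24 14 25 23 18 → max 25
24 14 25 23 18 6 → max 25
14 25 23 18 6 10 → max 25
25 23 18 6 10 19 → max 25
Least of these is 15.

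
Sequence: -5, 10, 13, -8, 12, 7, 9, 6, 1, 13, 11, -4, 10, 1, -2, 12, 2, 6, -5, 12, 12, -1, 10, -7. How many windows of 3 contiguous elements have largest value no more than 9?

3

(-5, 10, 13) → max 13
(10, 13, -8) → max 13
(13, -8, 12) → max 13
(-8, 12, 7) → max 12
(12, 7, 9) → max 12
(7, 9, 6) → max 9  ≤ 9 ✓
(9, 6, 1) → max 9  ≤ 9 ✓
(6, 1, 13) → max 13
(1, 13, 11) → max 13
(13, 11, -4) → max 13
(11, -4, 10) → max 11
(-4, 10, 1) → max 10
(10, 1, -2) → max 10
(1, -2, 12) → max 12
(-2, 12, 2) → max 12
(12, 2, 6) → max 12
(2, 6, -5) → max 6  ≤ 9 ✓
(6, -5, 12) → max 12
(-5, 12, 12) → max 12
(12, 12, -1) → max 12
(12, -1, 10) → max 12
(-1, 10, -7) → max 10
3 windows satisfy the condition.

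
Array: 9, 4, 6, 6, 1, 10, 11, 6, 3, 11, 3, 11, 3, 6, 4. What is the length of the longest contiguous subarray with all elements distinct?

add 9: [9] len 1
add 4: [9, 4] len 2
add 6: [9, 4, 6] len 3
add 6 (repeat 6, move left end past it): [6] len 1
add 1: [6, 1] len 2
add 10: [6, 1, 10] len 3
add 11: [6, 1, 10, 11] len 4
add 6 (repeat 6, move left end past it): [1, 10, 11, 6] len 4
add 3: [1, 10, 11, 6, 3] len 5
add 11 (repeat 11, move left end past it): [6, 3, 11] len 3
add 3 (repeat 3, move left end past it): [11, 3] len 2
add 11 (repeat 11, move left end past it): [3, 11] len 2
add 3 (repeat 3, move left end past it): [11, 3] len 2
add 6: [11, 3, 6] len 3
add 4: [11, 3, 6, 4] len 4
Longest all-distinct length: 5.

5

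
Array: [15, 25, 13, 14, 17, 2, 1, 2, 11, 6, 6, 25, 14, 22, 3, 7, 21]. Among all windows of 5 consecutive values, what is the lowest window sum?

(15, 25, 13, 14, 17) → sum 84
(25, 13, 14, 17, 2) → sum 71
(13, 14, 17, 2, 1) → sum 47
(14, 17, 2, 1, 2) → sum 36
(17, 2, 1, 2, 11) → sum 33
(2, 1, 2, 11, 6) → sum 22
(1, 2, 11, 6, 6) → sum 26
(2, 11, 6, 6, 25) → sum 50
(11, 6, 6, 25, 14) → sum 62
(6, 6, 25, 14, 22) → sum 73
(6, 25, 14, 22, 3) → sum 70
(25, 14, 22, 3, 7) → sum 71
(14, 22, 3, 7, 21) → sum 67
Lowest of these is 22.

22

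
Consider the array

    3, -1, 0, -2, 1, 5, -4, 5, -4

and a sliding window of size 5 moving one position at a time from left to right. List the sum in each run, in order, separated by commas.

1, 3, 0, 5, 3

[3, -1, 0, -2, 1] → sum 1
[-1, 0, -2, 1, 5] → sum 3
[0, -2, 1, 5, -4] → sum 0
[-2, 1, 5, -4, 5] → sum 5
[1, 5, -4, 5, -4] → sum 3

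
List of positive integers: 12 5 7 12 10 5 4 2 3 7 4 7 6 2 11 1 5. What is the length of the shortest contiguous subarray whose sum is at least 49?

6

add 12: running sum 12 < 49
add 5: running sum 17 < 49
add 7: running sum 24 < 49
add 12: running sum 36 < 49
add 10: running sum 46 < 49
add 5: shortest ending here [12, 5, 7, 12, 10, 5] sum 51, len 6
add 4: shortest ending here [12, 5, 7, 12, 10, 5, 4] sum 55, len 7
add 2: shortest ending here [12, 5, 7, 12, 10, 5, 4, 2] sum 57, len 8
add 3: shortest ending here [12, 5, 7, 12, 10, 5, 4, 2, 3] sum 60, len 9
add 7: shortest ending here [7, 12, 10, 5, 4, 2, 3, 7] sum 50, len 8
add 4: shortest ending here [7, 12, 10, 5, 4, 2, 3, 7, 4] sum 54, len 9
add 7: shortest ending here [12, 10, 5, 4, 2, 3, 7, 4, 7] sum 54, len 9
add 6: shortest ending here [12, 10, 5, 4, 2, 3, 7, 4, 7, 6] sum 60, len 10
add 2: shortest ending here [10, 5, 4, 2, 3, 7, 4, 7, 6, 2] sum 50, len 10
add 11: shortest ending here [5, 4, 2, 3, 7, 4, 7, 6, 2, 11] sum 51, len 10
add 1: shortest ending here [5, 4, 2, 3, 7, 4, 7, 6, 2, 11, 1] sum 52, len 11
add 5: shortest ending here [4, 2, 3, 7, 4, 7, 6, 2, 11, 1, 5] sum 52, len 11
Shortest qualifying length: 6.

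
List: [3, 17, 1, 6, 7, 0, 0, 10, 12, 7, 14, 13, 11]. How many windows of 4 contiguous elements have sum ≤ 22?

4

[3, 17, 1, 6] → sum 27
[17, 1, 6, 7] → sum 31
[1, 6, 7, 0] → sum 14  ≤ 22 ✓
[6, 7, 0, 0] → sum 13  ≤ 22 ✓
[7, 0, 0, 10] → sum 17  ≤ 22 ✓
[0, 0, 10, 12] → sum 22  ≤ 22 ✓
[0, 10, 12, 7] → sum 29
[10, 12, 7, 14] → sum 43
[12, 7, 14, 13] → sum 46
[7, 14, 13, 11] → sum 45
4 windows satisfy the condition.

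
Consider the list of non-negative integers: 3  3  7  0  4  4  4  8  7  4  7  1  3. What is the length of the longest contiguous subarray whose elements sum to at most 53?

add 3: [3] sum 3, len 1
add 3: [3, 3] sum 6, len 2
add 7: [3, 3, 7] sum 13, len 3
add 0: [3, 3, 7, 0] sum 13, len 4
add 4: [3, 3, 7, 0, 4] sum 17, len 5
add 4: [3, 3, 7, 0, 4, 4] sum 21, len 6
add 4: [3, 3, 7, 0, 4, 4, 4] sum 25, len 7
add 8: [3, 3, 7, 0, 4, 4, 4, 8] sum 33, len 8
add 7: [3, 3, 7, 0, 4, 4, 4, 8, 7] sum 40, len 9
add 4: [3, 3, 7, 0, 4, 4, 4, 8, 7, 4] sum 44, len 10
add 7: [3, 3, 7, 0, 4, 4, 4, 8, 7, 4, 7] sum 51, len 11
add 1: [3, 3, 7, 0, 4, 4, 4, 8, 7, 4, 7, 1] sum 52, len 12
add 3: [3, 7, 0, 4, 4, 4, 8, 7, 4, 7, 1, 3] sum 52, len 12
Longest length seen: 12.

12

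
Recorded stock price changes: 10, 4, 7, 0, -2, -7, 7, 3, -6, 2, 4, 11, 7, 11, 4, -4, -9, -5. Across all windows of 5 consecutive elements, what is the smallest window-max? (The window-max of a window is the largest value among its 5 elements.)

7

Window maxs for each of the 14 positions:
10 4 7 0 -2 → max 10
4 7 0 -2 -7 → max 7
7 0 -2 -7 7 → max 7
0 -2 -7 7 3 → max 7
-2 -7 7 3 -6 → max 7
-7 7 3 -6 2 → max 7
7 3 -6 2 4 → max 7
3 -6 2 4 11 → max 11
-6 2 4 11 7 → max 11
2 4 11 7 11 → max 11
4 11 7 11 4 → max 11
11 7 11 4 -4 → max 11
7 11 4 -4 -9 → max 11
11 4 -4 -9 -5 → max 11
Smallest of these is 7.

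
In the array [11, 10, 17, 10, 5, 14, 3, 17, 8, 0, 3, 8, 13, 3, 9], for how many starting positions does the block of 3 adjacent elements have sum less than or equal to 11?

(11, 10, 17) → sum 38
(10, 17, 10) → sum 37
(17, 10, 5) → sum 32
(10, 5, 14) → sum 29
(5, 14, 3) → sum 22
(14, 3, 17) → sum 34
(3, 17, 8) → sum 28
(17, 8, 0) → sum 25
(8, 0, 3) → sum 11  ≤ 11 ✓
(0, 3, 8) → sum 11  ≤ 11 ✓
(3, 8, 13) → sum 24
(8, 13, 3) → sum 24
(13, 3, 9) → sum 25
2 windows satisfy the condition.

2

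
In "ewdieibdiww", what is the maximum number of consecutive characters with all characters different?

[e] len 1
[e, w] len 2
[e, w, d] len 3
[e, w, d, i] len 4
[w, d, i, e] len 4
[e, i] len 2
[e, i, b] len 3
[e, i, b, d] len 4
[b, d, i] len 3
[b, d, i, w] len 4
[w] len 1
Longest all-distinct length: 4.

4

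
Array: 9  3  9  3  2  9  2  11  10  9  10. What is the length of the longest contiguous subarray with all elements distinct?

add 9: [9] len 1
add 3: [9, 3] len 2
add 9 (repeat 9, move left end past it): [3, 9] len 2
add 3 (repeat 3, move left end past it): [9, 3] len 2
add 2: [9, 3, 2] len 3
add 9 (repeat 9, move left end past it): [3, 2, 9] len 3
add 2 (repeat 2, move left end past it): [9, 2] len 2
add 11: [9, 2, 11] len 3
add 10: [9, 2, 11, 10] len 4
add 9 (repeat 9, move left end past it): [2, 11, 10, 9] len 4
add 10 (repeat 10, move left end past it): [9, 10] len 2
Longest all-distinct length: 4.

4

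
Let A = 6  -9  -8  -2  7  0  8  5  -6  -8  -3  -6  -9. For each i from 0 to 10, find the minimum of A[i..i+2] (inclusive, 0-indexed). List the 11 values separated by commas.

-9, -9, -8, -2, 0, 0, -6, -8, -8, -8, -9

6 -9 -8 → min -9
-9 -8 -2 → min -9
-8 -2 7 → min -8
-2 7 0 → min -2
7 0 8 → min 0
0 8 5 → min 0
8 5 -6 → min -6
5 -6 -8 → min -8
-6 -8 -3 → min -8
-8 -3 -6 → min -8
-3 -6 -9 → min -9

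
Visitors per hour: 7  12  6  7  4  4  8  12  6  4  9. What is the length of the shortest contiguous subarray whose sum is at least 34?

5

Extend right; whenever the sum reaches 34, record the length and shrink from the left:
add 7: running sum 7 < 34
add 12: running sum 19 < 34
add 6: running sum 25 < 34
add 7: running sum 32 < 34
end 4: [7, 12, 6, 7, 4] sum 36, len 5
end 5: [7, 12, 6, 7, 4, 4] sum 40, len 6
end 6: [12, 6, 7, 4, 4, 8] sum 41, len 6
end 7: [7, 4, 4, 8, 12] sum 35, len 5
end 8: [4, 4, 8, 12, 6] sum 34, len 5
end 9: [4, 8, 12, 6, 4] sum 34, len 5
end 10: [8, 12, 6, 4, 9] sum 39, len 5
Shortest qualifying length: 5.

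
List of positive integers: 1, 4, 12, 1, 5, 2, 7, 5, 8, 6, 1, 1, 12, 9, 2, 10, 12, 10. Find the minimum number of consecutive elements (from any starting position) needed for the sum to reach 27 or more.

Extend right; whenever the sum reaches 27, record the length and shrink from the left:
add 1: running sum 1 < 27
add 4: running sum 5 < 27
add 12: running sum 17 < 27
add 1: running sum 18 < 27
add 5: running sum 23 < 27
add 2: running sum 25 < 27
add 7: shortest ending here [12, 1, 5, 2, 7] sum 27, len 5
add 5: shortest ending here [12, 1, 5, 2, 7, 5] sum 32, len 6
add 8: shortest ending here [5, 2, 7, 5, 8] sum 27, len 5
add 6: shortest ending here [2, 7, 5, 8, 6] sum 28, len 5
add 1: shortest ending here [7, 5, 8, 6, 1] sum 27, len 5
add 1: shortest ending here [7, 5, 8, 6, 1, 1] sum 28, len 6
add 12: shortest ending here [8, 6, 1, 1, 12] sum 28, len 5
add 9: shortest ending here [6, 1, 1, 12, 9] sum 29, len 5
add 2: shortest ending here [6, 1, 1, 12, 9, 2] sum 31, len 6
add 10: shortest ending here [12, 9, 2, 10] sum 33, len 4
add 12: shortest ending here [9, 2, 10, 12] sum 33, len 4
add 10: shortest ending here [10, 12, 10] sum 32, len 3
Shortest qualifying length: 3.

3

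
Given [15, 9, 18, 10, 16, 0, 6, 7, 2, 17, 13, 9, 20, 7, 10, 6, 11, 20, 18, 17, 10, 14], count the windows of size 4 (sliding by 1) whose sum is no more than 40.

(15, 9, 18, 10) → sum 52
(9, 18, 10, 16) → sum 53
(18, 10, 16, 0) → sum 44
(10, 16, 0, 6) → sum 32  ≤ 40 ✓
(16, 0, 6, 7) → sum 29  ≤ 40 ✓
(0, 6, 7, 2) → sum 15  ≤ 40 ✓
(6, 7, 2, 17) → sum 32  ≤ 40 ✓
(7, 2, 17, 13) → sum 39  ≤ 40 ✓
(2, 17, 13, 9) → sum 41
(17, 13, 9, 20) → sum 59
(13, 9, 20, 7) → sum 49
(9, 20, 7, 10) → sum 46
(20, 7, 10, 6) → sum 43
(7, 10, 6, 11) → sum 34  ≤ 40 ✓
(10, 6, 11, 20) → sum 47
(6, 11, 20, 18) → sum 55
(11, 20, 18, 17) → sum 66
(20, 18, 17, 10) → sum 65
(18, 17, 10, 14) → sum 59
6 windows satisfy the condition.

6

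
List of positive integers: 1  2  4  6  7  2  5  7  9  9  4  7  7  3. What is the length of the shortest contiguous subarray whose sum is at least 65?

11

add 1: running sum 1 < 65
add 2: running sum 3 < 65
add 4: running sum 7 < 65
add 6: running sum 13 < 65
add 7: running sum 20 < 65
add 2: running sum 22 < 65
add 5: running sum 27 < 65
add 7: running sum 34 < 65
add 9: running sum 43 < 65
add 9: running sum 52 < 65
add 4: running sum 56 < 65
add 7: running sum 63 < 65
add 7: shortest ending here [4, 6, 7, 2, 5, 7, 9, 9, 4, 7, 7] sum 67, len 11
add 3: shortest ending here [6, 7, 2, 5, 7, 9, 9, 4, 7, 7, 3] sum 66, len 11
Shortest qualifying length: 11.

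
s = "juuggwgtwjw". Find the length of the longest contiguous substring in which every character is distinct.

add j: [j] len 1
add u: [j, u] len 2
add u (repeat u, move left end past it): [u] len 1
add g: [u, g] len 2
add g (repeat g, move left end past it): [g] len 1
add w: [g, w] len 2
add g (repeat g, move left end past it): [w, g] len 2
add t: [w, g, t] len 3
add w (repeat w, move left end past it): [g, t, w] len 3
add j: [g, t, w, j] len 4
add w (repeat w, move left end past it): [j, w] len 2
Longest all-distinct length: 4.

4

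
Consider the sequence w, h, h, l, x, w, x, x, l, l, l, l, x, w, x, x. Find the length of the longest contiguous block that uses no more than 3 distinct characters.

[w] 1 distinct, len 1
[w, h] 2 distinct, len 2
[w, h, h] 2 distinct, len 3
[w, h, h, l] 3 distinct, len 4
[h, h, l, x] 3 distinct, len 4
[l, x, w] 3 distinct, len 3
[l, x, w, x] 3 distinct, len 4
[l, x, w, x, x] 3 distinct, len 5
[l, x, w, x, x, l] 3 distinct, len 6
[l, x, w, x, x, l, l] 3 distinct, len 7
[l, x, w, x, x, l, l, l] 3 distinct, len 8
[l, x, w, x, x, l, l, l, l] 3 distinct, len 9
[l, x, w, x, x, l, l, l, l, x] 3 distinct, len 10
[l, x, w, x, x, l, l, l, l, x, w] 3 distinct, len 11
[l, x, w, x, x, l, l, l, l, x, w, x] 3 distinct, len 12
[l, x, w, x, x, l, l, l, l, x, w, x, x] 3 distinct, len 13
Longest length with ≤3 distinct: 13.

13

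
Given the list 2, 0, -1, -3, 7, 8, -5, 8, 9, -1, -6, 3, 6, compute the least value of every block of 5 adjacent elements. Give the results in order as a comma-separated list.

[2, 0, -1, -3, 7] → min -3
[0, -1, -3, 7, 8] → min -3
[-1, -3, 7, 8, -5] → min -5
[-3, 7, 8, -5, 8] → min -5
[7, 8, -5, 8, 9] → min -5
[8, -5, 8, 9, -1] → min -5
[-5, 8, 9, -1, -6] → min -6
[8, 9, -1, -6, 3] → min -6
[9, -1, -6, 3, 6] → min -6

-3, -3, -5, -5, -5, -5, -6, -6, -6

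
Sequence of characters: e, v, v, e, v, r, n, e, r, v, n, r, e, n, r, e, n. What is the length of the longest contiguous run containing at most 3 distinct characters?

add e: window [e] (1 distinct), len 1
add v: window [e, v] (2 distinct), len 2
add v: window [e, v, v] (2 distinct), len 3
add e: window [e, v, v, e] (2 distinct), len 4
add v: window [e, v, v, e, v] (2 distinct), len 5
add r: window [e, v, v, e, v, r] (3 distinct), len 6
add n: window [v, r, n] (3 distinct), len 3
add e: window [r, n, e] (3 distinct), len 3
add r: window [r, n, e, r] (3 distinct), len 4
add v: window [e, r, v] (3 distinct), len 3
add n: window [r, v, n] (3 distinct), len 3
add r: window [r, v, n, r] (3 distinct), len 4
add e: window [n, r, e] (3 distinct), len 3
add n: window [n, r, e, n] (3 distinct), len 4
add r: window [n, r, e, n, r] (3 distinct), len 5
add e: window [n, r, e, n, r, e] (3 distinct), len 6
add n: window [n, r, e, n, r, e, n] (3 distinct), len 7
Longest length with ≤3 distinct: 7.

7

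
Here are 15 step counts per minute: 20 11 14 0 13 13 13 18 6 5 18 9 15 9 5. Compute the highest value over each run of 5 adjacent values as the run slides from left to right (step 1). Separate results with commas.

20 11 14 0 13 → max 20
11 14 0 13 13 → max 14
14 0 13 13 13 → max 14
0 13 13 13 18 → max 18
13 13 13 18 6 → max 18
13 13 18 6 5 → max 18
13 18 6 5 18 → max 18
18 6 5 18 9 → max 18
6 5 18 9 15 → max 18
5 18 9 15 9 → max 18
18 9 15 9 5 → max 18

20, 14, 14, 18, 18, 18, 18, 18, 18, 18, 18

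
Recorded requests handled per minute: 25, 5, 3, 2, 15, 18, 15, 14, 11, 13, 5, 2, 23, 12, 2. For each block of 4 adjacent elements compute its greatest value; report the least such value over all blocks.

Window maxs for each of the 12 positions:
(25, 5, 3, 2) → max 25
(5, 3, 2, 15) → max 15
(3, 2, 15, 18) → max 18
(2, 15, 18, 15) → max 18
(15, 18, 15, 14) → max 18
(18, 15, 14, 11) → max 18
(15, 14, 11, 13) → max 15
(14, 11, 13, 5) → max 14
(11, 13, 5, 2) → max 13
(13, 5, 2, 23) → max 23
(5, 2, 23, 12) → max 23
(2, 23, 12, 2) → max 23
Least of these is 13.

13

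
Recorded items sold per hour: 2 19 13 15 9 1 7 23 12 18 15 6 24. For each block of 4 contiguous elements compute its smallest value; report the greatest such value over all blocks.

12

Each size-4 window and its min:
(2, 19, 13, 15) → min 2
(19, 13, 15, 9) → min 9
(13, 15, 9, 1) → min 1
(15, 9, 1, 7) → min 1
(9, 1, 7, 23) → min 1
(1, 7, 23, 12) → min 1
(7, 23, 12, 18) → min 7
(23, 12, 18, 15) → min 12
(12, 18, 15, 6) → min 6
(18, 15, 6, 24) → min 6
Greatest of these is 12.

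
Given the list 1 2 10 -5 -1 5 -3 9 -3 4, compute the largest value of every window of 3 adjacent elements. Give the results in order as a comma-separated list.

10, 10, 10, 5, 5, 9, 9, 9

(1, 2, 10) → max 10
(2, 10, -5) → max 10
(10, -5, -1) → max 10
(-5, -1, 5) → max 5
(-1, 5, -3) → max 5
(5, -3, 9) → max 9
(-3, 9, -3) → max 9
(9, -3, 4) → max 9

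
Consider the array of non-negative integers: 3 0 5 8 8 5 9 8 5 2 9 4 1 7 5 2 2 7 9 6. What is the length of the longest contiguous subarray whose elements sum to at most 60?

[3] sum 3 len 1
[3, 0] sum 3 len 2
[3, 0, 5] sum 8 len 3
[3, 0, 5, 8] sum 16 len 4
[3, 0, 5, 8, 8] sum 24 len 5
[3, 0, 5, 8, 8, 5] sum 29 len 6
[3, 0, 5, 8, 8, 5, 9] sum 38 len 7
[3, 0, 5, 8, 8, 5, 9, 8] sum 46 len 8
[3, 0, 5, 8, 8, 5, 9, 8, 5] sum 51 len 9
[3, 0, 5, 8, 8, 5, 9, 8, 5, 2] sum 53 len 10
[0, 5, 8, 8, 5, 9, 8, 5, 2, 9] sum 59 len 10
[8, 8, 5, 9, 8, 5, 2, 9, 4] sum 58 len 9
[8, 8, 5, 9, 8, 5, 2, 9, 4, 1] sum 59 len 10
[8, 5, 9, 8, 5, 2, 9, 4, 1, 7] sum 58 len 10
[5, 9, 8, 5, 2, 9, 4, 1, 7, 5] sum 55 len 10
[5, 9, 8, 5, 2, 9, 4, 1, 7, 5, 2] sum 57 len 11
[5, 9, 8, 5, 2, 9, 4, 1, 7, 5, 2, 2] sum 59 len 12
[8, 5, 2, 9, 4, 1, 7, 5, 2, 2, 7] sum 52 len 11
[5, 2, 9, 4, 1, 7, 5, 2, 2, 7, 9] sum 53 len 11
[5, 2, 9, 4, 1, 7, 5, 2, 2, 7, 9, 6] sum 59 len 12
Longest length seen: 12.

12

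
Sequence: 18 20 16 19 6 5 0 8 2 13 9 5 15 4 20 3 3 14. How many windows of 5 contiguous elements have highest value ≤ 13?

(18, 20, 16, 19, 6) → max 20
(20, 16, 19, 6, 5) → max 20
(16, 19, 6, 5, 0) → max 19
(19, 6, 5, 0, 8) → max 19
(6, 5, 0, 8, 2) → max 8  ≤ 13 ✓
(5, 0, 8, 2, 13) → max 13  ≤ 13 ✓
(0, 8, 2, 13, 9) → max 13  ≤ 13 ✓
(8, 2, 13, 9, 5) → max 13  ≤ 13 ✓
(2, 13, 9, 5, 15) → max 15
(13, 9, 5, 15, 4) → max 15
(9, 5, 15, 4, 20) → max 20
(5, 15, 4, 20, 3) → max 20
(15, 4, 20, 3, 3) → max 20
(4, 20, 3, 3, 14) → max 20
4 windows satisfy the condition.

4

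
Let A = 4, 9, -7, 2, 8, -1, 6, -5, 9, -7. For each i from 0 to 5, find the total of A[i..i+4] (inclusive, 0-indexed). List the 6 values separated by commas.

[4, 9, -7, 2, 8] → sum 16
[9, -7, 2, 8, -1] → sum 11
[-7, 2, 8, -1, 6] → sum 8
[2, 8, -1, 6, -5] → sum 10
[8, -1, 6, -5, 9] → sum 17
[-1, 6, -5, 9, -7] → sum 2

16, 11, 8, 10, 17, 2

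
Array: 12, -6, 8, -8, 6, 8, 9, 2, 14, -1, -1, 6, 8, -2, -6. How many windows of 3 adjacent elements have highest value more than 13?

3

[12, -6, 8] → max 12
[-6, 8, -8] → max 8
[8, -8, 6] → max 8
[-8, 6, 8] → max 8
[6, 8, 9] → max 9
[8, 9, 2] → max 9
[9, 2, 14] → max 14  > 13 ✓
[2, 14, -1] → max 14  > 13 ✓
[14, -1, -1] → max 14  > 13 ✓
[-1, -1, 6] → max 6
[-1, 6, 8] → max 8
[6, 8, -2] → max 8
[8, -2, -6] → max 8
3 windows satisfy the condition.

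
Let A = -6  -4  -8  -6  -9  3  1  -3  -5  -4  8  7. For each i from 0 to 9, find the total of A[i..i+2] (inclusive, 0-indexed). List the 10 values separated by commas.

-18, -18, -23, -12, -5, 1, -7, -12, -1, 11

Sliding a size-3 window across the 12 values:
(-6, -4, -8) → sum -18
(-4, -8, -6) → sum -18
(-8, -6, -9) → sum -23
(-6, -9, 3) → sum -12
(-9, 3, 1) → sum -5
(3, 1, -3) → sum 1
(1, -3, -5) → sum -7
(-3, -5, -4) → sum -12
(-5, -4, 8) → sum -1
(-4, 8, 7) → sum 11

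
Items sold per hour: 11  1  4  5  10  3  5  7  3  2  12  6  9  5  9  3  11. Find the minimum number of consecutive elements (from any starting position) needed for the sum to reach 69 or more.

add 11: running sum 11 < 69
add 1: running sum 12 < 69
add 4: running sum 16 < 69
add 5: running sum 21 < 69
add 10: running sum 31 < 69
add 3: running sum 34 < 69
add 5: running sum 39 < 69
add 7: running sum 46 < 69
add 3: running sum 49 < 69
add 2: running sum 51 < 69
add 12: running sum 63 < 69
end 11: [11, 1, 4, 5, 10, 3, 5, 7, 3, 2, 12, 6] sum 69, len 12
end 12: [11, 1, 4, 5, 10, 3, 5, 7, 3, 2, 12, 6, 9] sum 78, len 13
end 13: [4, 5, 10, 3, 5, 7, 3, 2, 12, 6, 9, 5] sum 71, len 12
end 14: [10, 3, 5, 7, 3, 2, 12, 6, 9, 5, 9] sum 71, len 11
end 15: [10, 3, 5, 7, 3, 2, 12, 6, 9, 5, 9, 3] sum 74, len 12
end 16: [5, 7, 3, 2, 12, 6, 9, 5, 9, 3, 11] sum 72, len 11
Shortest qualifying length: 11.

11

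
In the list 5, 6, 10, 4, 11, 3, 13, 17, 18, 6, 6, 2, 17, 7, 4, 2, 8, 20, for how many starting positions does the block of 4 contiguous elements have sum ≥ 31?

10

[5, 6, 10, 4] → sum 25
[6, 10, 4, 11] → sum 31  ≥ 31 ✓
[10, 4, 11, 3] → sum 28
[4, 11, 3, 13] → sum 31  ≥ 31 ✓
[11, 3, 13, 17] → sum 44  ≥ 31 ✓
[3, 13, 17, 18] → sum 51  ≥ 31 ✓
[13, 17, 18, 6] → sum 54  ≥ 31 ✓
[17, 18, 6, 6] → sum 47  ≥ 31 ✓
[18, 6, 6, 2] → sum 32  ≥ 31 ✓
[6, 6, 2, 17] → sum 31  ≥ 31 ✓
[6, 2, 17, 7] → sum 32  ≥ 31 ✓
[2, 17, 7, 4] → sum 30
[17, 7, 4, 2] → sum 30
[7, 4, 2, 8] → sum 21
[4, 2, 8, 20] → sum 34  ≥ 31 ✓
10 windows satisfy the condition.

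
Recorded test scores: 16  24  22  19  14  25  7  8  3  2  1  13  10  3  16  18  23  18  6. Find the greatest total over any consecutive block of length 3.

[16, 24, 22] → sum 62
[24, 22, 19] → sum 65
[22, 19, 14] → sum 55
[19, 14, 25] → sum 58
[14, 25, 7] → sum 46
[25, 7, 8] → sum 40
[7, 8, 3] → sum 18
[8, 3, 2] → sum 13
[3, 2, 1] → sum 6
[2, 1, 13] → sum 16
[1, 13, 10] → sum 24
[13, 10, 3] → sum 26
[10, 3, 16] → sum 29
[3, 16, 18] → sum 37
[16, 18, 23] → sum 57
[18, 23, 18] → sum 59
[23, 18, 6] → sum 47
Greatest of these is 65.

65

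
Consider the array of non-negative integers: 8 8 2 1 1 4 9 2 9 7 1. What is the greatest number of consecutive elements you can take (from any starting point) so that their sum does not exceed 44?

10

[8] sum 8 len 1
[8, 8] sum 16 len 2
[8, 8, 2] sum 18 len 3
[8, 8, 2, 1] sum 19 len 4
[8, 8, 2, 1, 1] sum 20 len 5
[8, 8, 2, 1, 1, 4] sum 24 len 6
[8, 8, 2, 1, 1, 4, 9] sum 33 len 7
[8, 8, 2, 1, 1, 4, 9, 2] sum 35 len 8
[8, 8, 2, 1, 1, 4, 9, 2, 9] sum 44 len 9
[8, 2, 1, 1, 4, 9, 2, 9, 7] sum 43 len 9
[8, 2, 1, 1, 4, 9, 2, 9, 7, 1] sum 44 len 10
Longest length seen: 10.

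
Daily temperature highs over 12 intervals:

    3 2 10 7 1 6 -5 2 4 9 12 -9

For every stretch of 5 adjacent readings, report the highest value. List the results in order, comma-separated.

10, 10, 10, 7, 6, 9, 12, 12

Sliding a size-5 window across the 12 values:
3 2 10 7 1 → max 10
2 10 7 1 6 → max 10
10 7 1 6 -5 → max 10
7 1 6 -5 2 → max 7
1 6 -5 2 4 → max 6
6 -5 2 4 9 → max 9
-5 2 4 9 12 → max 12
2 4 9 12 -9 → max 12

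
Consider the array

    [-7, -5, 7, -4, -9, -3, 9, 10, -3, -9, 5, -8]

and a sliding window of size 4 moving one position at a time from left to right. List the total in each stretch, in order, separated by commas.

-9, -11, -9, -7, 7, 13, 7, 3, -15

Sliding a size-4 window across the 12 values:
-7 -5 7 -4 → sum -9
-5 7 -4 -9 → sum -11
7 -4 -9 -3 → sum -9
-4 -9 -3 9 → sum -7
-9 -3 9 10 → sum 7
-3 9 10 -3 → sum 13
9 10 -3 -9 → sum 7
10 -3 -9 5 → sum 3
-3 -9 5 -8 → sum -15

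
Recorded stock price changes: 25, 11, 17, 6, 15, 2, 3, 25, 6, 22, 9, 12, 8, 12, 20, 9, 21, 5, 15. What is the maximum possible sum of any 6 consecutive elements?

83

25 11 17 6 15 2 → sum 76
11 17 6 15 2 3 → sum 54
17 6 15 2 3 25 → sum 68
6 15 2 3 25 6 → sum 57
15 2 3 25 6 22 → sum 73
2 3 25 6 22 9 → sum 67
3 25 6 22 9 12 → sum 77
25 6 22 9 12 8 → sum 82
6 22 9 12 8 12 → sum 69
22 9 12 8 12 20 → sum 83
9 12 8 12 20 9 → sum 70
12 8 12 20 9 21 → sum 82
8 12 20 9 21 5 → sum 75
12 20 9 21 5 15 → sum 82
Maximum of these is 83.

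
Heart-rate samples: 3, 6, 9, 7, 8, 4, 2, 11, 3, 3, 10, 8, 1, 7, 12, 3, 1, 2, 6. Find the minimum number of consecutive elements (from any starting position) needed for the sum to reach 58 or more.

9

add 3: running sum 3 < 58
add 6: running sum 9 < 58
add 9: running sum 18 < 58
add 7: running sum 25 < 58
add 8: running sum 33 < 58
add 4: running sum 37 < 58
add 2: running sum 39 < 58
add 11: running sum 50 < 58
add 3: running sum 53 < 58
add 3: running sum 56 < 58
end 10: [6, 9, 7, 8, 4, 2, 11, 3, 3, 10] sum 63, len 10
end 11: [9, 7, 8, 4, 2, 11, 3, 3, 10, 8] sum 65, len 10
end 12: [9, 7, 8, 4, 2, 11, 3, 3, 10, 8, 1] sum 66, len 11
end 13: [7, 8, 4, 2, 11, 3, 3, 10, 8, 1, 7] sum 64, len 11
end 14: [4, 2, 11, 3, 3, 10, 8, 1, 7, 12] sum 61, len 10
end 15: [11, 3, 3, 10, 8, 1, 7, 12, 3] sum 58, len 9
end 16: [11, 3, 3, 10, 8, 1, 7, 12, 3, 1] sum 59, len 10
end 17: [11, 3, 3, 10, 8, 1, 7, 12, 3, 1, 2] sum 61, len 11
end 18: [11, 3, 3, 10, 8, 1, 7, 12, 3, 1, 2, 6] sum 67, len 12
Shortest qualifying length: 9.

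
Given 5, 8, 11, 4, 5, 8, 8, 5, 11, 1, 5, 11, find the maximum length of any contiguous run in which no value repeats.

[5] len 1
[5, 8] len 2
[5, 8, 11] len 3
[5, 8, 11, 4] len 4
[8, 11, 4, 5] len 4
[11, 4, 5, 8] len 4
[8] len 1
[8, 5] len 2
[8, 5, 11] len 3
[8, 5, 11, 1] len 4
[11, 1, 5] len 3
[1, 5, 11] len 3
Longest all-distinct length: 4.

4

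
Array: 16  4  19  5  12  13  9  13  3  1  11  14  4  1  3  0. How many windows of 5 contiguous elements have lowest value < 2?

[16, 4, 19, 5, 12] → min 4
[4, 19, 5, 12, 13] → min 4
[19, 5, 12, 13, 9] → min 5
[5, 12, 13, 9, 13] → min 5
[12, 13, 9, 13, 3] → min 3
[13, 9, 13, 3, 1] → min 1  < 2 ✓
[9, 13, 3, 1, 11] → min 1  < 2 ✓
[13, 3, 1, 11, 14] → min 1  < 2 ✓
[3, 1, 11, 14, 4] → min 1  < 2 ✓
[1, 11, 14, 4, 1] → min 1  < 2 ✓
[11, 14, 4, 1, 3] → min 1  < 2 ✓
[14, 4, 1, 3, 0] → min 0  < 2 ✓
7 windows satisfy the condition.

7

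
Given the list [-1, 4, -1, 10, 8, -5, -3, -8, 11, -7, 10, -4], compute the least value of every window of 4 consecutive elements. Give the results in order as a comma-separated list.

[-1, 4, -1, 10] → min -1
[4, -1, 10, 8] → min -1
[-1, 10, 8, -5] → min -5
[10, 8, -5, -3] → min -5
[8, -5, -3, -8] → min -8
[-5, -3, -8, 11] → min -8
[-3, -8, 11, -7] → min -8
[-8, 11, -7, 10] → min -8
[11, -7, 10, -4] → min -7

-1, -1, -5, -5, -8, -8, -8, -8, -7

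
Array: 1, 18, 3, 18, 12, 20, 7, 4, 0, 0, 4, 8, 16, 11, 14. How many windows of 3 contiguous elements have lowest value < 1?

4

1 18 3 → min 1
18 3 18 → min 3
3 18 12 → min 3
18 12 20 → min 12
12 20 7 → min 7
20 7 4 → min 4
7 4 0 → min 0  < 1 ✓
4 0 0 → min 0  < 1 ✓
0 0 4 → min 0  < 1 ✓
0 4 8 → min 0  < 1 ✓
4 8 16 → min 4
8 16 11 → min 8
16 11 14 → min 11
4 windows satisfy the condition.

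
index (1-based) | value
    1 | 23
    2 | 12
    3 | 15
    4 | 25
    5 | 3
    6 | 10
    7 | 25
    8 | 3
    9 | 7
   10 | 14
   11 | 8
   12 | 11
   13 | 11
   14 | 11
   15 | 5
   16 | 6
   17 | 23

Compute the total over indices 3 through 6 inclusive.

Elements at indices 3..6: 15, 25, 3, 10
sum(15, 25, 3, 10) = 53

53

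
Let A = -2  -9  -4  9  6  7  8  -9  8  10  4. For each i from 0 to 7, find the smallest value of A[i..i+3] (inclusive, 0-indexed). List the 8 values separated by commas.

-9, -9, -4, 6, -9, -9, -9, -9

Sliding a size-4 window across the 11 values:
-2 -9 -4 9 → min -9
-9 -4 9 6 → min -9
-4 9 6 7 → min -4
9 6 7 8 → min 6
6 7 8 -9 → min -9
7 8 -9 8 → min -9
8 -9 8 10 → min -9
-9 8 10 4 → min -9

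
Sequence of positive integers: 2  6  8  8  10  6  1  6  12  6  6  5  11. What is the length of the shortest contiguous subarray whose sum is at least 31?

Extend right; whenever the sum reaches 31, record the length and shrink from the left:
add 2: running sum 2 < 31
add 6: running sum 8 < 31
add 8: running sum 16 < 31
add 8: running sum 24 < 31
end 4: [6, 8, 8, 10] sum 32, len 4
end 5: [8, 8, 10, 6] sum 32, len 4
end 6: [8, 8, 10, 6, 1] sum 33, len 5
end 7: [8, 10, 6, 1, 6] sum 31, len 5
end 8: [10, 6, 1, 6, 12] sum 35, len 5
end 9: [6, 1, 6, 12, 6] sum 31, len 5
end 10: [1, 6, 12, 6, 6] sum 31, len 5
end 11: [6, 12, 6, 6, 5] sum 35, len 5
end 12: [12, 6, 6, 5, 11] sum 40, len 5
Shortest qualifying length: 4.

4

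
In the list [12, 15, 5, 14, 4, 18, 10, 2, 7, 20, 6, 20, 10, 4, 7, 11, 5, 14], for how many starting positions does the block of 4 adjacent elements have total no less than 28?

(12, 15, 5, 14) → sum 46  ≥ 28 ✓
(15, 5, 14, 4) → sum 38  ≥ 28 ✓
(5, 14, 4, 18) → sum 41  ≥ 28 ✓
(14, 4, 18, 10) → sum 46  ≥ 28 ✓
(4, 18, 10, 2) → sum 34  ≥ 28 ✓
(18, 10, 2, 7) → sum 37  ≥ 28 ✓
(10, 2, 7, 20) → sum 39  ≥ 28 ✓
(2, 7, 20, 6) → sum 35  ≥ 28 ✓
(7, 20, 6, 20) → sum 53  ≥ 28 ✓
(20, 6, 20, 10) → sum 56  ≥ 28 ✓
(6, 20, 10, 4) → sum 40  ≥ 28 ✓
(20, 10, 4, 7) → sum 41  ≥ 28 ✓
(10, 4, 7, 11) → sum 32  ≥ 28 ✓
(4, 7, 11, 5) → sum 27
(7, 11, 5, 14) → sum 37  ≥ 28 ✓
14 windows satisfy the condition.

14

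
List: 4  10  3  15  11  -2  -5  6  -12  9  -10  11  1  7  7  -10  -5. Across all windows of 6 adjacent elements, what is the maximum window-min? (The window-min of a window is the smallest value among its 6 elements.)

-2

Each size-6 window and its min:
[4, 10, 3, 15, 11, -2] → min -2
[10, 3, 15, 11, -2, -5] → min -5
[3, 15, 11, -2, -5, 6] → min -5
[15, 11, -2, -5, 6, -12] → min -12
[11, -2, -5, 6, -12, 9] → min -12
[-2, -5, 6, -12, 9, -10] → min -12
[-5, 6, -12, 9, -10, 11] → min -12
[6, -12, 9, -10, 11, 1] → min -12
[-12, 9, -10, 11, 1, 7] → min -12
[9, -10, 11, 1, 7, 7] → min -10
[-10, 11, 1, 7, 7, -10] → min -10
[11, 1, 7, 7, -10, -5] → min -10
Maximum of these is -2.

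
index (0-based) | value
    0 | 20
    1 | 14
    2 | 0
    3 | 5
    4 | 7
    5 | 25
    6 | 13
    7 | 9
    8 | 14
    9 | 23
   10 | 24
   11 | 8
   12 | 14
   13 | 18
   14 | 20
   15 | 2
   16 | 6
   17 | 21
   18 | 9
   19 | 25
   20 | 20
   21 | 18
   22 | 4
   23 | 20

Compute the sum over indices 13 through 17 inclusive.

Elements at indices 13..17: 18, 20, 2, 6, 21
sum(18, 20, 2, 6, 21) = 67

67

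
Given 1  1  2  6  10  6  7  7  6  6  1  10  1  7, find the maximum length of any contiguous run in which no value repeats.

4

add 1: [1] len 1
add 1 (repeat 1, move left end past it): [1] len 1
add 2: [1, 2] len 2
add 6: [1, 2, 6] len 3
add 10: [1, 2, 6, 10] len 4
add 6 (repeat 6, move left end past it): [10, 6] len 2
add 7: [10, 6, 7] len 3
add 7 (repeat 7, move left end past it): [7] len 1
add 6: [7, 6] len 2
add 6 (repeat 6, move left end past it): [6] len 1
add 1: [6, 1] len 2
add 10: [6, 1, 10] len 3
add 1 (repeat 1, move left end past it): [10, 1] len 2
add 7: [10, 1, 7] len 3
Longest all-distinct length: 4.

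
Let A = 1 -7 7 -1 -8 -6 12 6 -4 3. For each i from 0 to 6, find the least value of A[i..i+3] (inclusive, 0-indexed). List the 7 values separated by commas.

1 -7 7 -1 → min -7
-7 7 -1 -8 → min -8
7 -1 -8 -6 → min -8
-1 -8 -6 12 → min -8
-8 -6 12 6 → min -8
-6 12 6 -4 → min -6
12 6 -4 3 → min -4

-7, -8, -8, -8, -8, -6, -4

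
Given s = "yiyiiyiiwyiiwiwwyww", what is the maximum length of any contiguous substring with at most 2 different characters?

8

[y] 1 distinct, len 1
[y, i] 2 distinct, len 2
[y, i, y] 2 distinct, len 3
[y, i, y, i] 2 distinct, len 4
[y, i, y, i, i] 2 distinct, len 5
[y, i, y, i, i, y] 2 distinct, len 6
[y, i, y, i, i, y, i] 2 distinct, len 7
[y, i, y, i, i, y, i, i] 2 distinct, len 8
[i, i, w] 2 distinct, len 3
[w, y] 2 distinct, len 2
[y, i] 2 distinct, len 2
[y, i, i] 2 distinct, len 3
[i, i, w] 2 distinct, len 3
[i, i, w, i] 2 distinct, len 4
[i, i, w, i, w] 2 distinct, len 5
[i, i, w, i, w, w] 2 distinct, len 6
[w, w, y] 2 distinct, len 3
[w, w, y, w] 2 distinct, len 4
[w, w, y, w, w] 2 distinct, len 5
Longest length with ≤2 distinct: 8.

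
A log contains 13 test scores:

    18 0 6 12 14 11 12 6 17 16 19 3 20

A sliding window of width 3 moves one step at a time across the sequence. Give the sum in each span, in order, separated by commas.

24, 18, 32, 37, 37, 29, 35, 39, 52, 38, 42

[18, 0, 6] → sum 24
[0, 6, 12] → sum 18
[6, 12, 14] → sum 32
[12, 14, 11] → sum 37
[14, 11, 12] → sum 37
[11, 12, 6] → sum 29
[12, 6, 17] → sum 35
[6, 17, 16] → sum 39
[17, 16, 19] → sum 52
[16, 19, 3] → sum 38
[19, 3, 20] → sum 42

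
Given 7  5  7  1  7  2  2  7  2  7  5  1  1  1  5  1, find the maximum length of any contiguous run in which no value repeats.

[7] len 1
[7, 5] len 2
[5, 7] len 2
[5, 7, 1] len 3
[1, 7] len 2
[1, 7, 2] len 3
[2] len 1
[2, 7] len 2
[7, 2] len 2
[2, 7] len 2
[2, 7, 5] len 3
[2, 7, 5, 1] len 4
[1] len 1
[1] len 1
[1, 5] len 2
[5, 1] len 2
Longest all-distinct length: 4.

4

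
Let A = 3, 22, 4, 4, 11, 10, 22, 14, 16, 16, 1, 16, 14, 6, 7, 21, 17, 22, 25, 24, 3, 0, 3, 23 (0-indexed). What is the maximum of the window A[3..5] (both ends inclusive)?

11

Elements at indices 3..5: 4, 11, 10
max(4, 11, 10) = 11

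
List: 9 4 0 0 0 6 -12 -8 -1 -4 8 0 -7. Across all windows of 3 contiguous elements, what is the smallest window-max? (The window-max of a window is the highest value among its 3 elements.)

Each size-3 window and its max:
(9, 4, 0) → max 9
(4, 0, 0) → max 4
(0, 0, 0) → max 0
(0, 0, 6) → max 6
(0, 6, -12) → max 6
(6, -12, -8) → max 6
(-12, -8, -1) → max -1
(-8, -1, -4) → max -1
(-1, -4, 8) → max 8
(-4, 8, 0) → max 8
(8, 0, -7) → max 8
Smallest of these is -1.

-1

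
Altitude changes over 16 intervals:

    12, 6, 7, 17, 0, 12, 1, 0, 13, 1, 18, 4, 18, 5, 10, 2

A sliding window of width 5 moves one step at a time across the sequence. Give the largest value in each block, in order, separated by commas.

[12, 6, 7, 17, 0] → max 17
[6, 7, 17, 0, 12] → max 17
[7, 17, 0, 12, 1] → max 17
[17, 0, 12, 1, 0] → max 17
[0, 12, 1, 0, 13] → max 13
[12, 1, 0, 13, 1] → max 13
[1, 0, 13, 1, 18] → max 18
[0, 13, 1, 18, 4] → max 18
[13, 1, 18, 4, 18] → max 18
[1, 18, 4, 18, 5] → max 18
[18, 4, 18, 5, 10] → max 18
[4, 18, 5, 10, 2] → max 18

17, 17, 17, 17, 13, 13, 18, 18, 18, 18, 18, 18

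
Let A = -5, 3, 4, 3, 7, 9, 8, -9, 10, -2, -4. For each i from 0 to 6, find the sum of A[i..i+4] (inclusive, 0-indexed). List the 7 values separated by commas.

12, 26, 31, 18, 25, 16, 3

(-5, 3, 4, 3, 7) → sum 12
(3, 4, 3, 7, 9) → sum 26
(4, 3, 7, 9, 8) → sum 31
(3, 7, 9, 8, -9) → sum 18
(7, 9, 8, -9, 10) → sum 25
(9, 8, -9, 10, -2) → sum 16
(8, -9, 10, -2, -4) → sum 3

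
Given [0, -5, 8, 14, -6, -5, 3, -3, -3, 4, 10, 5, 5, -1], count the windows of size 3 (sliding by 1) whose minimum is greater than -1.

[0, -5, 8] → min -5
[-5, 8, 14] → min -5
[8, 14, -6] → min -6
[14, -6, -5] → min -6
[-6, -5, 3] → min -6
[-5, 3, -3] → min -5
[3, -3, -3] → min -3
[-3, -3, 4] → min -3
[-3, 4, 10] → min -3
[4, 10, 5] → min 4  > -1 ✓
[10, 5, 5] → min 5  > -1 ✓
[5, 5, -1] → min -1
2 windows satisfy the condition.

2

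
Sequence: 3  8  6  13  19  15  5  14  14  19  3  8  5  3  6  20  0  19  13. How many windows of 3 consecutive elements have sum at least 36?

6

3 8 6 → sum 17
8 6 13 → sum 27
6 13 19 → sum 38  ≥ 36 ✓
13 19 15 → sum 47  ≥ 36 ✓
19 15 5 → sum 39  ≥ 36 ✓
15 5 14 → sum 34
5 14 14 → sum 33
14 14 19 → sum 47  ≥ 36 ✓
14 19 3 → sum 36  ≥ 36 ✓
19 3 8 → sum 30
3 8 5 → sum 16
8 5 3 → sum 16
5 3 6 → sum 14
3 6 20 → sum 29
6 20 0 → sum 26
20 0 19 → sum 39  ≥ 36 ✓
0 19 13 → sum 32
6 windows satisfy the condition.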